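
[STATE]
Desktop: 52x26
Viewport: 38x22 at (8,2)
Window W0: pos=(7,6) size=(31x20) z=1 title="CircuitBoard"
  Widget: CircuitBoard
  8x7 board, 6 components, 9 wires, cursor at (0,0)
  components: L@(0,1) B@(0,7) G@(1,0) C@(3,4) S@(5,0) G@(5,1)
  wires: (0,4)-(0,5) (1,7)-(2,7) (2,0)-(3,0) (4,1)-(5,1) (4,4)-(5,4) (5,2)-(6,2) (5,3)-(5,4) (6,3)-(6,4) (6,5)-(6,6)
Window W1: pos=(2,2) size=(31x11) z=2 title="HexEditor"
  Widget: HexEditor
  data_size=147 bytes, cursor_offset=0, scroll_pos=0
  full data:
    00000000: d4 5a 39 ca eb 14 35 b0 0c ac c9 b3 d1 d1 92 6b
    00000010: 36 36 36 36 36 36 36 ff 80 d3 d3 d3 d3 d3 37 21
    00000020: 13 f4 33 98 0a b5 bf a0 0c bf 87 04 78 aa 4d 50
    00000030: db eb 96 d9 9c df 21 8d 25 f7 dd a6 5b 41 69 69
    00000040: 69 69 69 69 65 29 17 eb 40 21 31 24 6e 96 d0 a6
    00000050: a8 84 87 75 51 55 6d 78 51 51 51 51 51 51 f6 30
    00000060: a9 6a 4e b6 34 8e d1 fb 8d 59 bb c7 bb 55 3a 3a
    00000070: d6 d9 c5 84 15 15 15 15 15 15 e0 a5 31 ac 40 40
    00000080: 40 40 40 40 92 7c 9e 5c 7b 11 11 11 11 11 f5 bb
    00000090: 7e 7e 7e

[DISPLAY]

━━━━━━━━━━━━━━━━━━━━━━━━┓             
ditor                   ┃             
────────────────────────┨             
000  D4 5a 39 ca eb 14 3┃             
010  36 36 36 36 36 36 3┃━━━━┓        
020  13 f4 33 98 0a b5 b┃    ┃        
030  db eb 96 d9 9c df 2┃────┨        
040  69 69 69 69 65 29 1┃    ┃        
050  a8 84 87 75 51 55 6┃    ┃        
060  a9 6a 4e b6 34 8e d┃    ┃        
━━━━━━━━━━━━━━━━━━━━━━━━┛    ┃        
                             ┃        
2   ·                        ┃        
    │                        ┃        
3   ·               C        ┃        
                             ┃        
4       ·           ·        ┃        
        │           │        ┃        
5   S   G   ·   · ─ ·        ┃        
            │                ┃        
6           ·   · ─ ·   · ─ ·┃        
Cursor: (0,0)                ┃        


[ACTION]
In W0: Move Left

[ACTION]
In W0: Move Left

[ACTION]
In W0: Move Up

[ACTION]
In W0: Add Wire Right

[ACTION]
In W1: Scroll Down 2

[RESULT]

━━━━━━━━━━━━━━━━━━━━━━━━┓             
ditor                   ┃             
────────────────────────┨             
020  13 f4 33 98 0a b5 b┃             
030  db eb 96 d9 9c df 2┃━━━━┓        
040  69 69 69 69 65 29 1┃    ┃        
050  a8 84 87 75 51 55 6┃────┨        
060  a9 6a 4e b6 34 8e d┃    ┃        
070  d6 d9 c5 84 15 15 1┃    ┃        
080  40 40 40 40 92 7c 9┃    ┃        
━━━━━━━━━━━━━━━━━━━━━━━━┛    ┃        
                             ┃        
2   ·                        ┃        
    │                        ┃        
3   ·               C        ┃        
                             ┃        
4       ·           ·        ┃        
        │           │        ┃        
5   S   G   ·   · ─ ·        ┃        
            │                ┃        
6           ·   · ─ ·   · ─ ·┃        
Cursor: (0,0)                ┃        


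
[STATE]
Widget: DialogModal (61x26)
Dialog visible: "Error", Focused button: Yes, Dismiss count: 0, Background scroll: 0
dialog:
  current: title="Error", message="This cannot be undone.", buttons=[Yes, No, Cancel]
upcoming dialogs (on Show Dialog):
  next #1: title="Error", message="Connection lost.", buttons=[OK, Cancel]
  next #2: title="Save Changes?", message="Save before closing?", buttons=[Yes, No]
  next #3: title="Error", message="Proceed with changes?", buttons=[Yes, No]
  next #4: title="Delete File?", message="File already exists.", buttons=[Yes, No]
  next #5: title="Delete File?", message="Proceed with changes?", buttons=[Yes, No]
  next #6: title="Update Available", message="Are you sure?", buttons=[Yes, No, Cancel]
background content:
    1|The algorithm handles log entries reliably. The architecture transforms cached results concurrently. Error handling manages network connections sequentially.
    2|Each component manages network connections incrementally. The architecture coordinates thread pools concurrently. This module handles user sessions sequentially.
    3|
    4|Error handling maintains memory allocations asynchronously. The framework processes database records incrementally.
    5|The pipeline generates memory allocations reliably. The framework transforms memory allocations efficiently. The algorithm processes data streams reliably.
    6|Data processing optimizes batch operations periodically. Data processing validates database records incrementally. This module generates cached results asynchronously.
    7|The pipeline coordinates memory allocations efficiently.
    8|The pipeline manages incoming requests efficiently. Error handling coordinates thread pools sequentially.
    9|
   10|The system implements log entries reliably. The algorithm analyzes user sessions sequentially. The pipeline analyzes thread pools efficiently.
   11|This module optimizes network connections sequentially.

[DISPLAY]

The algorithm handles log entries reliably. The architecture 
Each component manages network connections incrementally. The
                                                             
Error handling maintains memory allocations asynchronously. T
The pipeline generates memory allocations reliably. The frame
Data processing optimizes batch operations periodically. Data
The pipeline coordinates memory allocations efficiently.     
The pipeline manages incoming requests efficiently. Error han
                                                             
The system implements log entries reliably. The algorithm ana
This module optim┌────────────────────────┐equentially.      
                 │         Error          │                  
                 │ This cannot be undone. │                  
                 │  [Yes]  No   Cancel    │                  
                 └────────────────────────┘                  
                                                             
                                                             
                                                             
                                                             
                                                             
                                                             
                                                             
                                                             
                                                             
                                                             
                                                             


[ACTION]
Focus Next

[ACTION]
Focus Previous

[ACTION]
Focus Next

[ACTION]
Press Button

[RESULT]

The algorithm handles log entries reliably. The architecture 
Each component manages network connections incrementally. The
                                                             
Error handling maintains memory allocations asynchronously. T
The pipeline generates memory allocations reliably. The frame
Data processing optimizes batch operations periodically. Data
The pipeline coordinates memory allocations efficiently.     
The pipeline manages incoming requests efficiently. Error han
                                                             
The system implements log entries reliably. The algorithm ana
This module optimizes network connections sequentially.      
                                                             
                                                             
                                                             
                                                             
                                                             
                                                             
                                                             
                                                             
                                                             
                                                             
                                                             
                                                             
                                                             
                                                             
                                                             


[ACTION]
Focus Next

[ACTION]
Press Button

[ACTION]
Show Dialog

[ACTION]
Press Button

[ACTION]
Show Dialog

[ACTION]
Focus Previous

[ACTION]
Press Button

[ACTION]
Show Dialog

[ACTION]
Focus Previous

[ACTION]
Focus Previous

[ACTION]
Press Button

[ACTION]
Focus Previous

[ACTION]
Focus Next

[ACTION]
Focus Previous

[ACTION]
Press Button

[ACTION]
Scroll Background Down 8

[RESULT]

                                                             
The system implements log entries reliably. The algorithm ana
This module optimizes network connections sequentially.      
                                                             
                                                             
                                                             
                                                             
                                                             
                                                             
                                                             
                                                             
                                                             
                                                             
                                                             
                                                             
                                                             
                                                             
                                                             
                                                             
                                                             
                                                             
                                                             
                                                             
                                                             
                                                             
                                                             


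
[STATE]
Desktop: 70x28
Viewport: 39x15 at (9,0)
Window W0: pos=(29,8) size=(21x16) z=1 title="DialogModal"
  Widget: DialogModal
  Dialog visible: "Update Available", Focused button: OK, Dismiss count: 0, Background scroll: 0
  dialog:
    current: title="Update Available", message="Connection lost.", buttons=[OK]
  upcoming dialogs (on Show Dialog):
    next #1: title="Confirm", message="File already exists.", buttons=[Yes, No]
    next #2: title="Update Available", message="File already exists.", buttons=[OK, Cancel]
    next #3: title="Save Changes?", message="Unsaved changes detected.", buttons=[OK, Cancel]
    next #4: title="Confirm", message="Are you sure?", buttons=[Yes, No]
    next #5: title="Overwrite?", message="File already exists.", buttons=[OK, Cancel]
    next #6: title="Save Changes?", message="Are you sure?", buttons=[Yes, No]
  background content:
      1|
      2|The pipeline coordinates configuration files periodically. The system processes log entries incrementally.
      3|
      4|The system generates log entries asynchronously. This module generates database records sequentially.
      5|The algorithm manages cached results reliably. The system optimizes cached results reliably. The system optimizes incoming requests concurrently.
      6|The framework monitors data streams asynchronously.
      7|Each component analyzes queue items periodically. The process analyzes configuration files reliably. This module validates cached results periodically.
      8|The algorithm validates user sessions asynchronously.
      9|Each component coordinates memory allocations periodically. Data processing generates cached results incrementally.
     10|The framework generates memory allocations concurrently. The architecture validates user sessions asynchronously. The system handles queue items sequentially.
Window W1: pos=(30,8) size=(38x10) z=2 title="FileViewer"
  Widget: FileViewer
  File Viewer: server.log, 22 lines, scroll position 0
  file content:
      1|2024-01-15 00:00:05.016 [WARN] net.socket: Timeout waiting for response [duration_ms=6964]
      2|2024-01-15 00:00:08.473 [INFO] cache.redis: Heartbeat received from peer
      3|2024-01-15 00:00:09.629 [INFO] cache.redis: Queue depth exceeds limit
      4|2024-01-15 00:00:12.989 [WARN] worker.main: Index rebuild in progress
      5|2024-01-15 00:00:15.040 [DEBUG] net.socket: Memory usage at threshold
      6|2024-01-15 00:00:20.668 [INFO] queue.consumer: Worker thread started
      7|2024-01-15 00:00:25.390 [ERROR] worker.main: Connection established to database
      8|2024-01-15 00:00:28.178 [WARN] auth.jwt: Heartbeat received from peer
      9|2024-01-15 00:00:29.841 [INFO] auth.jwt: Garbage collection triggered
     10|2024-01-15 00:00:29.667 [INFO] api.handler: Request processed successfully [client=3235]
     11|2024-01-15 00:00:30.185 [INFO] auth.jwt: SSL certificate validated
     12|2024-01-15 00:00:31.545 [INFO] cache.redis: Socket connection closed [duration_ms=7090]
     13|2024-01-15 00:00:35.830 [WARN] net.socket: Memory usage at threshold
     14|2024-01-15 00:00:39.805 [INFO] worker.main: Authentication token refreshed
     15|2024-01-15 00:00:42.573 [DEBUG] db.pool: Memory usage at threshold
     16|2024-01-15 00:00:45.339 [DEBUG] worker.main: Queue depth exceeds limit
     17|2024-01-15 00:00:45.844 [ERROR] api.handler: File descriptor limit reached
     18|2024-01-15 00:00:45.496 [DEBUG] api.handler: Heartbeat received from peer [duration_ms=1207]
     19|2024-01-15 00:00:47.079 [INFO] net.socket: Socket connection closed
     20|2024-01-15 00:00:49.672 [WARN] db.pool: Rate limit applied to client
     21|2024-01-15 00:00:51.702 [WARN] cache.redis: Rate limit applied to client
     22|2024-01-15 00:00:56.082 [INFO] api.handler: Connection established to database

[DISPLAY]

                                       
                                       
                                       
                                       
                                       
                                       
                                       
                                       
                    ┏┏━━━━━━━━━━━━━━━━━
                    ┃┃ FileViewer      
                    ┠┠─────────────────
                    ┃┃2024-01-15 00:00:
                    ┃┃2024-01-15 00:00:
                    ┃┃2024-01-15 00:00:
                    ┃┃2024-01-15 00:00:


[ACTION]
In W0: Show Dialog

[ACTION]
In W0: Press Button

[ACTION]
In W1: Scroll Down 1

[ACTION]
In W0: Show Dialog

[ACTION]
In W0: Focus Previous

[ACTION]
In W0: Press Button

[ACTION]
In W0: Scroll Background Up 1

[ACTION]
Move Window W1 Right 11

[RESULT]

                                       
                                       
                                       
                                       
                                       
                                       
                                       
                                       
                    ┏━━┏━━━━━━━━━━━━━━━
                    ┃ D┃ FileViewer    
                    ┠──┠───────────────
                    ┃  ┃2024-01-15 00:0
                    ┃Th┃2024-01-15 00:0
                    ┃  ┃2024-01-15 00:0
                    ┃Th┃2024-01-15 00:0


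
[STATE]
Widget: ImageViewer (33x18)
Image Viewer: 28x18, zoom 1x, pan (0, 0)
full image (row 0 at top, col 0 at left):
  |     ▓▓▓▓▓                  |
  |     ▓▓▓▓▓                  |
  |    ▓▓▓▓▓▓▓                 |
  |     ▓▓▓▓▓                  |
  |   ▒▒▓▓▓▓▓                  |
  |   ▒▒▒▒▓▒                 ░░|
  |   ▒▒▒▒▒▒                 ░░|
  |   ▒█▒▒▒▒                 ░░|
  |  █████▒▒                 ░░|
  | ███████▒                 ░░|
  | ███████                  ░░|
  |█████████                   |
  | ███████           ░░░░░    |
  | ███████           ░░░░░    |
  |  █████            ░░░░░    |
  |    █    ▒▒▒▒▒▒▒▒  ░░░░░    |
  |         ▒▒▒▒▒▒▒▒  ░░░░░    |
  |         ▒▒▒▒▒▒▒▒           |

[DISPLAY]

     ▓▓▓▓▓                       
     ▓▓▓▓▓                       
    ▓▓▓▓▓▓▓                      
     ▓▓▓▓▓                       
   ▒▒▓▓▓▓▓                       
   ▒▒▒▒▓▒                 ░░     
   ▒▒▒▒▒▒                 ░░     
   ▒█▒▒▒▒                 ░░     
  █████▒▒                 ░░     
 ███████▒                 ░░     
 ███████                  ░░     
█████████                        
 ███████           ░░░░░         
 ███████           ░░░░░         
  █████            ░░░░░         
    █    ▒▒▒▒▒▒▒▒  ░░░░░         
         ▒▒▒▒▒▒▒▒  ░░░░░         
         ▒▒▒▒▒▒▒▒                


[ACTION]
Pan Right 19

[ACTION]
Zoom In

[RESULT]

▓                                
▓                                
▓                                
▓                                
▓▓▓                              
▓▓▓                              
▓                                
▓                                
▓                                
▓                                
                                 
                                 
                                 
                                 
                                 
                                 
                                 
                                 


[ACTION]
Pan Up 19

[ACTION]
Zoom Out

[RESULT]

                                 
                                 
                                 
                                 
                                 
       ░░                        
       ░░                        
       ░░                        
       ░░                        
       ░░                        
       ░░                        
                                 
░░░░░                            
░░░░░                            
░░░░░                            
░░░░░                            
░░░░░                            
                                 


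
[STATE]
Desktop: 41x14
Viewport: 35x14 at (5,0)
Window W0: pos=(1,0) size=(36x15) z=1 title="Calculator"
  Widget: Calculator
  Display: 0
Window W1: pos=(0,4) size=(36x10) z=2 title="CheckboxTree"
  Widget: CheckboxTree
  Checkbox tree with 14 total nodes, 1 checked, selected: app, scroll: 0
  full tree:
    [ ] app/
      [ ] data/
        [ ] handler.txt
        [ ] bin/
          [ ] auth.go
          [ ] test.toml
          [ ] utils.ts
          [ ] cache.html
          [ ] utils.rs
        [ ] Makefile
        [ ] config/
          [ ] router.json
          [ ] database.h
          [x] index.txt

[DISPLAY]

━━━━━━━━━━━━━━━━━━━━━━━━━━━━━━━┓   
lculator                       ┃   
───────────────────────────────┨   
                              0┃   
━━━━━━━━━━━━━━━━━━━━━━━━━━━━━━┓┃   
ckboxTree                     ┃┃   
──────────────────────────────┨┃   
 app/                         ┃┃   
-] data/                      ┃┃   
 [ ] handler.txt              ┃┃   
 [ ] bin/                     ┃┃   
   [ ] auth.go                ┃┃   
   [ ] test.toml              ┃┃   
━━━━━━━━━━━━━━━━━━━━━━━━━━━━━━┛┃   


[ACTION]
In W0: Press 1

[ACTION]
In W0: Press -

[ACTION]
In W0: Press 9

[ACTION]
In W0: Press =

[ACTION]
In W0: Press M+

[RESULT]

━━━━━━━━━━━━━━━━━━━━━━━━━━━━━━━┓   
lculator                       ┃   
───────────────────────────────┨   
                             -8┃   
━━━━━━━━━━━━━━━━━━━━━━━━━━━━━━┓┃   
ckboxTree                     ┃┃   
──────────────────────────────┨┃   
 app/                         ┃┃   
-] data/                      ┃┃   
 [ ] handler.txt              ┃┃   
 [ ] bin/                     ┃┃   
   [ ] auth.go                ┃┃   
   [ ] test.toml              ┃┃   
━━━━━━━━━━━━━━━━━━━━━━━━━━━━━━┛┃   


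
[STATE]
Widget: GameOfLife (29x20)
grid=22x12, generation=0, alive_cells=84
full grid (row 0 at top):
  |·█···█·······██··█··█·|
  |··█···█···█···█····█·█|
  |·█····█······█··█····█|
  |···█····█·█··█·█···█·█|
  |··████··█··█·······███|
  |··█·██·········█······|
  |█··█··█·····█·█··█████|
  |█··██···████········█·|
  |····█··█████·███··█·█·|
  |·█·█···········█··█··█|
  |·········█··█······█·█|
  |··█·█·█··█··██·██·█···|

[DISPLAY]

Gen: 0                       
·█···█·······██··█··█·       
··█···█···█···█····█·█       
·█····█······█··█····█       
···█····█·█··█·█···█·█       
··████··█··█·······███       
··█·██·········█······       
█··█··█·····█·█··█████       
█··██···████········█·       
····█··█████·███··█·█·       
·█·█···········█··█··█       
·········█··█······█·█       
··█·█·█··█··██·██·█···       
                             
                             
                             
                             
                             
                             
                             


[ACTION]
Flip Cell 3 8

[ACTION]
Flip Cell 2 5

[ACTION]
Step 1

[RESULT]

Gen: 1                       
·············██·····█·       
·██···█·······██·····█       
··█··██······█·█·····█       
···█··█·····█·█····█·█       
··█··█········█····█·█       
·██···█···············       
·██······███······████       
···███·········█·█····       
··█·█··█···██·██····██       
···········███·█··█··█       
··██········█████████·       
············██········       
                             
                             
                             
                             
                             
                             
                             


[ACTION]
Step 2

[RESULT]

Gen: 3                       
··············██······       
·█·███·█·····█·██···██       
·······█·······██····█       
·············█·█······       
·█···██·······█·······       
·█·█··█···········█·█·       
··██·█·····█···█··█·█·       
···█··█····█··█████··█       
···███········████·███       
···············█··█··█       
···············█····█·       
···············█····█·       
                             
                             
                             
                             
                             
                             
                             


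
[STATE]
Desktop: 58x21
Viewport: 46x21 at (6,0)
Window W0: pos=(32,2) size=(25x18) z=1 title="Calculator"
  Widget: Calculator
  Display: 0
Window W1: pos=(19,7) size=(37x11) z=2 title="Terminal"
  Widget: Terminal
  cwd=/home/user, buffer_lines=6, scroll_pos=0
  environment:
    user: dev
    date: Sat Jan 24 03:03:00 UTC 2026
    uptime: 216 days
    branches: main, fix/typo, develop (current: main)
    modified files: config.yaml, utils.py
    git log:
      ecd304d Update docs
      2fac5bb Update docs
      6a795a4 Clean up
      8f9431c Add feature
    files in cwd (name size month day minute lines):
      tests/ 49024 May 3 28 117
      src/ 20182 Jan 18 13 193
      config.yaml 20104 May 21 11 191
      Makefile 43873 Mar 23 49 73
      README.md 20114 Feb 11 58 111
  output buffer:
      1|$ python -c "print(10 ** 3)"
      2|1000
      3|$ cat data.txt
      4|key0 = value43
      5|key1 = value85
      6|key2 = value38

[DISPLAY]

                                              
                                              
                          ┏━━━━━━━━━━━━━━━━━━━
                          ┃ Calculator        
                          ┠───────────────────
                          ┃                   
                          ┃┌───┬───┬───┬───┐  
             ┏━━━━━━━━━━━━━━━━━━━━━━━━━━━━━━━━
             ┃ Terminal                       
             ┠────────────────────────────────
             ┃$ python -c "print(10 ** 3)"    
             ┃1000                            
             ┃$ cat data.txt                  
             ┃key0 = value43                  
             ┃key1 = value85                  
             ┃key2 = value38                  
             ┃$ █                             
             ┗━━━━━━━━━━━━━━━━━━━━━━━━━━━━━━━━
                          ┃                   
                          ┗━━━━━━━━━━━━━━━━━━━
                                              


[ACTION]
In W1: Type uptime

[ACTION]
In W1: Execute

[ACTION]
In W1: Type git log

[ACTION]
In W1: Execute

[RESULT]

                                              
                                              
                          ┏━━━━━━━━━━━━━━━━━━━
                          ┃ Calculator        
                          ┠───────────────────
                          ┃                   
                          ┃┌───┬───┬───┬───┐  
             ┏━━━━━━━━━━━━━━━━━━━━━━━━━━━━━━━━
             ┃ Terminal                       
             ┠────────────────────────────────
             ┃ 10:00  up 216 days             
             ┃$ git log                       
             ┃ecd304d Update docs             
             ┃2fac5bb Update docs             
             ┃6a795a4 Clean up                
             ┃8f9431c Add feature             
             ┃$ █                             
             ┗━━━━━━━━━━━━━━━━━━━━━━━━━━━━━━━━
                          ┃                   
                          ┗━━━━━━━━━━━━━━━━━━━
                                              


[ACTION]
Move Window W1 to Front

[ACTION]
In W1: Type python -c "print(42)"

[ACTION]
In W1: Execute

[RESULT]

                                              
                                              
                          ┏━━━━━━━━━━━━━━━━━━━
                          ┃ Calculator        
                          ┠───────────────────
                          ┃                   
                          ┃┌───┬───┬───┬───┐  
             ┏━━━━━━━━━━━━━━━━━━━━━━━━━━━━━━━━
             ┃ Terminal                       
             ┠────────────────────────────────
             ┃ecd304d Update docs             
             ┃2fac5bb Update docs             
             ┃6a795a4 Clean up                
             ┃8f9431c Add feature             
             ┃$ python -c "print(42)"         
             ┃42                              
             ┃$ █                             
             ┗━━━━━━━━━━━━━━━━━━━━━━━━━━━━━━━━
                          ┃                   
                          ┗━━━━━━━━━━━━━━━━━━━
                                              


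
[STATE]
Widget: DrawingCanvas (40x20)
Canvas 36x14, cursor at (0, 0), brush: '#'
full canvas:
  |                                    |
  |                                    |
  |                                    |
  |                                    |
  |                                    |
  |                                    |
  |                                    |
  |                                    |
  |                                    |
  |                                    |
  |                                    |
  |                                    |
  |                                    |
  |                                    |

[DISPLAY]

+                                       
                                        
                                        
                                        
                                        
                                        
                                        
                                        
                                        
                                        
                                        
                                        
                                        
                                        
                                        
                                        
                                        
                                        
                                        
                                        


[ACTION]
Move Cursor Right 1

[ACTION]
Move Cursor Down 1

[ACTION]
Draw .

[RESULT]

                                        
 .                                      
                                        
                                        
                                        
                                        
                                        
                                        
                                        
                                        
                                        
                                        
                                        
                                        
                                        
                                        
                                        
                                        
                                        
                                        


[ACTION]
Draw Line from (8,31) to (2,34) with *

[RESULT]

                                        
 .                                      
                                  *     
                                 *      
                                 *      
                                *       
                                *       
                               *        
                               *        
                                        
                                        
                                        
                                        
                                        
                                        
                                        
                                        
                                        
                                        
                                        


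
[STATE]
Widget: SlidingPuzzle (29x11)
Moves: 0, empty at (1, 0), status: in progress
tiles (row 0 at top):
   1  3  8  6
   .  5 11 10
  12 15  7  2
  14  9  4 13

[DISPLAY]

┌────┬────┬────┬────┐        
│  1 │  3 │  8 │  6 │        
├────┼────┼────┼────┤        
│    │  5 │ 11 │ 10 │        
├────┼────┼────┼────┤        
│ 12 │ 15 │  7 │  2 │        
├────┼────┼────┼────┤        
│ 14 │  9 │  4 │ 13 │        
└────┴────┴────┴────┘        
Moves: 0                     
                             


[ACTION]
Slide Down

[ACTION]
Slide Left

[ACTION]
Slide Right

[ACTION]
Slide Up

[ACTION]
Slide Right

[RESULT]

┌────┬────┬────┬────┐        
│  1 │  3 │  8 │  6 │        
├────┼────┼────┼────┤        
│    │  5 │ 11 │ 10 │        
├────┼────┼────┼────┤        
│ 12 │ 15 │  7 │  2 │        
├────┼────┼────┼────┤        
│ 14 │  9 │  4 │ 13 │        
└────┴────┴────┴────┘        
Moves: 4                     
                             


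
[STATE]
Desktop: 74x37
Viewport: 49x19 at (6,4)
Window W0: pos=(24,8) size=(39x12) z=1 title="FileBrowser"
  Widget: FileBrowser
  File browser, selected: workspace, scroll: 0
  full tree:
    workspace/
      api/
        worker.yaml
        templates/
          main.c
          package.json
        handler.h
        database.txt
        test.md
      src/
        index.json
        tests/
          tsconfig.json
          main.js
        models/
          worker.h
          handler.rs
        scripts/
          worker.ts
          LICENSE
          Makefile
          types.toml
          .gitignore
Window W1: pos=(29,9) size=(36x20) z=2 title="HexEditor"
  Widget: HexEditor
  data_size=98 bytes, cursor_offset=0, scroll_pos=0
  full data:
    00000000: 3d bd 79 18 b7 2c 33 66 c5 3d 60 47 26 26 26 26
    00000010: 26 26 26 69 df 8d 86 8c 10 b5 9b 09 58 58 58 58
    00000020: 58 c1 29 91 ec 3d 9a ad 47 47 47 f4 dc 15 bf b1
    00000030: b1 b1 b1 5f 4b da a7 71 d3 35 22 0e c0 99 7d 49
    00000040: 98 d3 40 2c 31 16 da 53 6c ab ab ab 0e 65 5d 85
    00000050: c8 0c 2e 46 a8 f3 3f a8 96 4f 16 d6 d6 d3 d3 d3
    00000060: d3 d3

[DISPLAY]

                                                 
                                                 
                                                 
                                                 
                  ┏━━━━━━━━━━━━━━━━━━━━━━━━━━━━━━
                  ┃ Fil┏━━━━━━━━━━━━━━━━━━━━━━━━━
                  ┠────┃ HexEditor               
                  ┃> [-┠─────────────────────────
                  ┃    ┃00000000  3D bd 79 18 b7 
                  ┃    ┃00000010  26 26 26 69 df 
                  ┃    ┃00000020  58 c1 29 91 ec 
                  ┃    ┃00000030  b1 b1 b1 5f 4b 
                  ┃    ┃00000040  98 d3 40 2c 31 
                  ┃    ┃00000050  c8 0c 2e 46 a8 
                  ┃    ┃00000060  d3 d3          
                  ┗━━━━┃                         
                       ┃                         
                       ┃                         
                       ┃                         


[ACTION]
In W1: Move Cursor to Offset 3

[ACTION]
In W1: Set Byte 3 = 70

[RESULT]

                                                 
                                                 
                                                 
                                                 
                  ┏━━━━━━━━━━━━━━━━━━━━━━━━━━━━━━
                  ┃ Fil┏━━━━━━━━━━━━━━━━━━━━━━━━━
                  ┠────┃ HexEditor               
                  ┃> [-┠─────────────────────────
                  ┃    ┃00000000  3d bd 79 70 b7 
                  ┃    ┃00000010  26 26 26 69 df 
                  ┃    ┃00000020  58 c1 29 91 ec 
                  ┃    ┃00000030  b1 b1 b1 5f 4b 
                  ┃    ┃00000040  98 d3 40 2c 31 
                  ┃    ┃00000050  c8 0c 2e 46 a8 
                  ┃    ┃00000060  d3 d3          
                  ┗━━━━┃                         
                       ┃                         
                       ┃                         
                       ┃                         


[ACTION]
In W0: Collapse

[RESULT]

                                                 
                                                 
                                                 
                                                 
                  ┏━━━━━━━━━━━━━━━━━━━━━━━━━━━━━━
                  ┃ Fil┏━━━━━━━━━━━━━━━━━━━━━━━━━
                  ┠────┃ HexEditor               
                  ┃> [+┠─────────────────────────
                  ┃    ┃00000000  3d bd 79 70 b7 
                  ┃    ┃00000010  26 26 26 69 df 
                  ┃    ┃00000020  58 c1 29 91 ec 
                  ┃    ┃00000030  b1 b1 b1 5f 4b 
                  ┃    ┃00000040  98 d3 40 2c 31 
                  ┃    ┃00000050  c8 0c 2e 46 a8 
                  ┃    ┃00000060  d3 d3          
                  ┗━━━━┃                         
                       ┃                         
                       ┃                         
                       ┃                         


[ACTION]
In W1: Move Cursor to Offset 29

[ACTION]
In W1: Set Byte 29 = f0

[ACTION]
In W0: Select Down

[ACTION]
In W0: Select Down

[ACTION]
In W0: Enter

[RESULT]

                                                 
                                                 
                                                 
                                                 
                  ┏━━━━━━━━━━━━━━━━━━━━━━━━━━━━━━
                  ┃ Fil┏━━━━━━━━━━━━━━━━━━━━━━━━━
                  ┠────┃ HexEditor               
                  ┃> [-┠─────────────────────────
                  ┃    ┃00000000  3d bd 79 70 b7 
                  ┃    ┃00000010  26 26 26 69 df 
                  ┃    ┃00000020  58 c1 29 91 ec 
                  ┃    ┃00000030  b1 b1 b1 5f 4b 
                  ┃    ┃00000040  98 d3 40 2c 31 
                  ┃    ┃00000050  c8 0c 2e 46 a8 
                  ┃    ┃00000060  d3 d3          
                  ┗━━━━┃                         
                       ┃                         
                       ┃                         
                       ┃                         
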